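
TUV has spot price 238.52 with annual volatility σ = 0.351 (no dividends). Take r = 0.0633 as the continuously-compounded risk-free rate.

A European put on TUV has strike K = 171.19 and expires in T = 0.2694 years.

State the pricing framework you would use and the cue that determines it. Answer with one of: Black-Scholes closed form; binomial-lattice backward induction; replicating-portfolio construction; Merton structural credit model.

framework: Black-Scholes closed form

Key observation: the instrument is a plain European put (strike 171.19) on a lognormal asset; the exact continuous-time formula applies directly.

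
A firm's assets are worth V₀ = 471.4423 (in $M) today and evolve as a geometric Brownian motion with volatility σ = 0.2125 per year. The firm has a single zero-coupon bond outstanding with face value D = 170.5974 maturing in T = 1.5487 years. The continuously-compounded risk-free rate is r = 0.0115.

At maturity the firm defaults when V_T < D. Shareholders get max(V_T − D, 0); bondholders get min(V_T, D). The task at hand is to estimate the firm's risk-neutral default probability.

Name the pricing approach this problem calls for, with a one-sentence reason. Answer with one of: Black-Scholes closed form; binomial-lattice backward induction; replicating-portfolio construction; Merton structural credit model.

framework: Merton structural credit model

Key observation: assets follow a GBM and default happens iff V_T < 170.5974; valuing claims on that split (equity as a call, risky debt as the residual) is the structural model's definition.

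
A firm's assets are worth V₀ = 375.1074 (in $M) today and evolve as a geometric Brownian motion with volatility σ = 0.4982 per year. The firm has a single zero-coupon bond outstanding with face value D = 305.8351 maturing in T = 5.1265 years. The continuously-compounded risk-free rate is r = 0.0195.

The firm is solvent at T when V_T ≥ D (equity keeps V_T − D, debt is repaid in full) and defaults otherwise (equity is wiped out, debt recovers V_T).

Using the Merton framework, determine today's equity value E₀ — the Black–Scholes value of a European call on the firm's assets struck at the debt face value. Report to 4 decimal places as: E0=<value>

Equity is a call on the firm's assets struck at D = 305.8351:
d₁ = [ln(V₀/D) + (r + σ²/2)T] / (σ√T)
   = [ln(375.1074/305.8351) + (0.0195 + 0.5·0.4982²)·5.1265] / (0.4982·√5.1265)
   = [0.204166 + 0.736174] / 1.128013 = 0.833625
d₂ = d₁ − σ√T = 0.833625 − 1.128013 = -0.294388
N(d₁) = 0.797754,  N(d₂) = 0.384231,  e^(−rT) = 0.904868
E₀ = V₀·N(d₁) − D·e^(−rT)·N(d₂)
   = 375.1074·0.797754 − 305.8351·0.904868·0.384231 = 192.911291

E0=192.9113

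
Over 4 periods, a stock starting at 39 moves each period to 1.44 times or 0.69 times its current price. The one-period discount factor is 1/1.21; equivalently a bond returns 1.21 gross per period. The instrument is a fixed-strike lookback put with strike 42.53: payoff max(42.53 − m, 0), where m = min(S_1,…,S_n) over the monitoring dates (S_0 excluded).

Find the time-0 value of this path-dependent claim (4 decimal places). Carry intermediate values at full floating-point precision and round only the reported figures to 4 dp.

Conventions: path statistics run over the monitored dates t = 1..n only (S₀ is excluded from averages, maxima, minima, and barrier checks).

price = 3.6859

With p* = (R−d)/(u−d) = 0.6933, sum probability × payoff across the paths and divide by R^4.
Enumerate all 2^4 = 16 price paths (U = up ×1.44, D = down ×0.69); each path with k up-moves has probability p*^k·(1−p*)^(4−k).
DDDD: m=8.8402, payoff=33.6898, prob=0.008844
UDDD: m=18.4491, payoff=24.0809, prob=0.019996
DUDD: m=18.4491, payoff=24.0809, prob=0.019996
UUDD: m=38.5024, payoff=4.0276, prob=0.045208
DDUD: m=18.4491, payoff=24.0809, prob=0.019996
UDUD: m=38.5024, payoff=4.0276, prob=0.045208
DUUD: m=26.9100, payoff=15.6200, prob=0.045208
UUUD: m=56.1600, payoff=0.0000, prob=0.102210
DDDU: m=12.8119, payoff=29.7181, prob=0.019996
UDDU: m=26.7378, payoff=15.7922, prob=0.045208
DUDU: m=26.7378, payoff=15.7922, prob=0.045208
UUDU: m=55.8006, payoff=0.0000, prob=0.102210
DDUU: m=18.5679, payoff=23.9621, prob=0.045208
UDUU: m=38.7504, payoff=3.7796, prob=0.102210
DUUU: m=26.9100, payoff=15.6200, prob=0.102210
UUUU: m=56.1600, payoff=0.0000, prob=0.231083
Price = Σ prob·payoff / R^4 = 7.901074 / 2.143589 = 3.6859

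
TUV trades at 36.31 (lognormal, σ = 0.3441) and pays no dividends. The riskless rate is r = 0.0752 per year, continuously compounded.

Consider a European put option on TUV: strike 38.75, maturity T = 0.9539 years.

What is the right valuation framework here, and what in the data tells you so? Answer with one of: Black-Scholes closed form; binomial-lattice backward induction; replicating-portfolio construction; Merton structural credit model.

Key observation: a European-exercise option on TUV struck at 38.75 — a GBM underlying with constant parameters — admits an analytic price: the data contain no early exercise, no discrete tree, no debt structure.

framework: Black-Scholes closed form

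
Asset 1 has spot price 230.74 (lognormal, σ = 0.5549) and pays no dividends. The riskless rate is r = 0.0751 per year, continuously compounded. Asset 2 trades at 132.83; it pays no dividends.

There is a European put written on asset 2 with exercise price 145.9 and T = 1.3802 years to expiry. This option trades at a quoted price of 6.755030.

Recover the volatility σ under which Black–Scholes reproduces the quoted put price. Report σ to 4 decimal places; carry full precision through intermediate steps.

sigma = 0.1193

At σ = 0.1193 the Black–Scholes value reproduces the quote:
σ√T = 0.1193·√1.3802 = 0.140156
d₁ = (ln(S/K) + (r+σ²/2)T) / (σ√T) = (ln(132.83/145.9) + (0.0751+0.1193²/2)·1.3802) / 0.140156 = (-0.093851 + 0.113475) / 0.140156 = 0.140012
d₂ = d₁ − σ√T = 0.140012 − 0.140156 = -0.000144
e^{−rT} = 0.901538
N(−d₁) = 0.444325,  N(−d₂) = 0.500057
V = K·e^{−rT}·N(−d₂) − S·N(−d₁) = 65.774750 − 59.019720 = 6.755030 (the quoted price), and the Black–Scholes price is strictly increasing in σ, so σ is unique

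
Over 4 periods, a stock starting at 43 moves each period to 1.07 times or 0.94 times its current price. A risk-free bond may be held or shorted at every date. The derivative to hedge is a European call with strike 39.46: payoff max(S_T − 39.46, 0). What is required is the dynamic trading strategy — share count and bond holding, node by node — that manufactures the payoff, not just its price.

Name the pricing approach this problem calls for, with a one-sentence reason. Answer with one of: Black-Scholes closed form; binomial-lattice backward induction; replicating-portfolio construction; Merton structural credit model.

framework: replicating-portfolio construction

Key observation: the task asks for the hedge itself — share and bond holdings at every node of the 4-period tree on spot 43 with factors 1.07/0.94 — which is exactly what the replicating-portfolio construction produces.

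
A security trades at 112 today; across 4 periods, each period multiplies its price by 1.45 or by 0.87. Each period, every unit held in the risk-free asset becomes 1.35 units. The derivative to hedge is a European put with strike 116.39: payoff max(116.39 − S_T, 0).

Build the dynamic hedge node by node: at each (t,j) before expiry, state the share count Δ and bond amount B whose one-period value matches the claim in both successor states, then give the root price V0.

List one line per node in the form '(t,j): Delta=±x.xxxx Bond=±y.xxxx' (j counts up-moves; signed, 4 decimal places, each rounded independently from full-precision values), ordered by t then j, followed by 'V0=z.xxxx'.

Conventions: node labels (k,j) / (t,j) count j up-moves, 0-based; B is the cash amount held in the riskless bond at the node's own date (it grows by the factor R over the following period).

(0,0): Delta=-0.0057 Bond=0.7045
(1,0): Delta=-0.0385 Bond=4.1462
(1,1): Delta=-0.0016 Bond=0.2854
(2,0): Delta=-0.2289 Bond=21.7378
(2,1): Delta=-0.0147 Bond=2.2348
(2,2): Delta=0.0000 Bond=0.0000
(3,0): Delta=-1.0000 Bond=86.2148
(3,1): Delta=-0.1325 Bond=17.4984
(3,2): Delta=0.0000 Bond=0.0000
(3,3): Delta=0.0000 Bond=0.0000
V0=0.0622

Risk-neutral probability p* = (R−d)/(u−d) = (1.35−0.87)/(1.45−0.87) = 0.8276.
Expiry values: V(4,0)=52.2255, V(4,1)=9.4491, V(4,2)=0.0000, V(4,3)=0.0000, V(4,4)=0.0000
(3,0): S=73.7523. Δ = (V_up−V_dn)/(S_up−S_dn) = (9.4491−52.2255)/(106.9409−64.1645) = -1.0000. V = [p*·9.4491 + (1−p*)·52.2255]/1.35 = 12.4625. B = V − Δ·S = 86.2148.
(3,1): S=122.9206. Δ = (V_up−V_dn)/(S_up−S_dn) = (0.0000−9.4491)/(178.2348−106.9409) = -0.1325. V = [p*·0.0000 + (1−p*)·9.4491]/1.35 = 1.2068. B = V − Δ·S = 17.4984.
(3,2): S=204.8676. Δ = (V_up−V_dn)/(S_up−S_dn) = (0.0000−0.0000)/(297.0580−178.2348) = 0.0000. V = [p*·0.0000 + (1−p*)·0.0000]/1.35 = 0.0000. B = V − Δ·S = 0.0000.
(3,3): S=341.4460. Δ = (V_up−V_dn)/(S_up−S_dn) = (0.0000−0.0000)/(495.0967−297.0580) = 0.0000. V = [p*·0.0000 + (1−p*)·0.0000]/1.35 = 0.0000. B = V − Δ·S = 0.0000.
(2,0): S=84.7728. Δ = (V_up−V_dn)/(S_up−S_dn) = (1.2068−12.4625)/(122.9206−73.7523) = -0.2289. V = [p*·1.2068 + (1−p*)·12.4625]/1.35 = 2.3314. B = V − Δ·S = 21.7378.
(2,1): S=141.2880. Δ = (V_up−V_dn)/(S_up−S_dn) = (0.0000−1.2068)/(204.8676−122.9206) = -0.0147. V = [p*·0.0000 + (1−p*)·1.2068]/1.35 = 0.1541. B = V − Δ·S = 2.2348.
(2,2): S=235.4800. Δ = (V_up−V_dn)/(S_up−S_dn) = (0.0000−0.0000)/(341.4460−204.8676) = 0.0000. V = [p*·0.0000 + (1−p*)·0.0000]/1.35 = 0.0000. B = V − Δ·S = 0.0000.
(1,0): S=97.4400. Δ = (V_up−V_dn)/(S_up−S_dn) = (0.1541−2.3314)/(141.2880−84.7728) = -0.0385. V = [p*·0.1541 + (1−p*)·2.3314]/1.35 = 0.3922. B = V − Δ·S = 4.1462.
(1,1): S=162.4000. Δ = (V_up−V_dn)/(S_up−S_dn) = (0.0000−0.1541)/(235.4800−141.2880) = -0.0016. V = [p*·0.0000 + (1−p*)·0.1541]/1.35 = 0.0197. B = V − Δ·S = 0.2854.
(0,0): S=112.0000. Δ = (V_up−V_dn)/(S_up−S_dn) = (0.0197−0.3922)/(162.4000−97.4400) = -0.0057. V = [p*·0.0197 + (1−p*)·0.3922]/1.35 = 0.0622. B = V − Δ·S = 0.7045.
As a check, the time-0 holding Δ(0,0)·S0 + B(0,0) comes to 0.0622 — exactly V0.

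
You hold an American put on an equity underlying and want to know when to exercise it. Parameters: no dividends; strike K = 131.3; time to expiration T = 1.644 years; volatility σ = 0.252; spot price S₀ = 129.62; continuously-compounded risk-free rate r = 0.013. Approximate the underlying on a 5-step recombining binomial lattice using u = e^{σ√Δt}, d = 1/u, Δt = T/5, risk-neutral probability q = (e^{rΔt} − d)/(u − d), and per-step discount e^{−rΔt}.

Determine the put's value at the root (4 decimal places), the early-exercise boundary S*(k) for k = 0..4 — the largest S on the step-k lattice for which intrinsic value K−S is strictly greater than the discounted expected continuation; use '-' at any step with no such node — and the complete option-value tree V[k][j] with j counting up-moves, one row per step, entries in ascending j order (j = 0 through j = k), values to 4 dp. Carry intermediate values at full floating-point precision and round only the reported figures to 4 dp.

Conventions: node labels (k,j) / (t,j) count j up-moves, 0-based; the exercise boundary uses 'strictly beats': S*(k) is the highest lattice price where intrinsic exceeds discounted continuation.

price = 17.0992
boundary = - - - 84.0245 97.0871
tree:
17.0992
25.0368 8.6086
35.2592 14.1291 2.6740
47.2755 22.4895 5.1514 0.0000
58.5805 34.2129 9.9244 0.0000 0.0000
68.3646 47.2755 19.1197 0.0000 0.0000 0.0000

Δt=0.32880, u=1.15546, d=0.86546, q=0.47871, disc=e^(-rΔt)=0.99573
k=5 terminal: V=max(K-S,0) → 68.3646 47.2755 19.1197 0.0000 0.0000 0.0000
k=4: j=0 S=72.7195 intr=58.5805 cont=58.0205 V=58.5805[EX]; j=1 S=97.0871 intr=34.2129 cont=33.6529 V=34.2129[EX]; j=2 S=129.6200 intr=1.6800 cont=9.9244 V=9.9244[hold]; j=3 S=173.0544 intr=0.0000 cont=0.0000 V=0.0000[hold]; j=4 S=231.0433 intr=0.0000 cont=0.0000 V=0.0000[hold]  S*(4)=97.0871
k=3: j=0 S=84.0245 intr=47.2755 cont=46.7155 V=47.2755[EX]; j=1 S=112.1803 intr=19.1197 cont=22.4895 V=22.4895[hold]; j=2 S=149.7709 intr=0.0000 cont=5.1514 V=5.1514[hold]; j=3 S=199.9577 intr=0.0000 cont=0.0000 V=0.0000[hold]  S*(3)=84.0245
k=2: j=0 S=97.0871 intr=34.2129 cont=35.2592 V=35.2592[hold]; j=1 S=129.6200 intr=1.6800 cont=14.1291 V=14.1291[hold]; j=2 S=173.0544 intr=0.0000 cont=2.6740 V=2.6740[hold]  S*(2)=-
k=1: j=0 S=112.1803 intr=19.1197 cont=25.0368 V=25.0368[hold]; j=1 S=149.7709 intr=0.0000 cont=8.6086 V=8.6086[hold]  S*(1)=-
k=0: j=0 S=129.6200 intr=1.6800 cont=17.0992 V=17.0992[hold]  S*(0)=-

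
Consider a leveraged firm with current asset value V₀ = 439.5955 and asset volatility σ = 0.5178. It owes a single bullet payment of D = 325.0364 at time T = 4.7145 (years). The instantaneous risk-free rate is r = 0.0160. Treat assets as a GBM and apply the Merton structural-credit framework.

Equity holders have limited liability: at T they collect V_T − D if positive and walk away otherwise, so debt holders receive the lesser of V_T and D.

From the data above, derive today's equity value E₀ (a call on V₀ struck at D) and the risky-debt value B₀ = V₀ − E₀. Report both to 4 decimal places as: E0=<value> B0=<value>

Apply the equity-as-call identities (strike 325.0364, horizon 4.7145 years):
d₁ = [ln(V₀/D) + (r + σ²/2)T] / (σ√T)
   = [ln(439.5955/325.0364) + (0.0160 + 0.5·0.5178²)·4.7145] / (0.5178·√4.7145)
   = [0.301918 + 0.707450] / 1.124294 = 0.897780
d₂ = d₁ − σ√T = 0.897780 − 1.124294 = -0.226514
N(d₁) = 0.815348,  N(d₂) = 0.410401,  e^(−rT) = 0.927343
E₀ = V₀·N(d₁) − D·e^(−rT)·N(d₂)
   = 439.5955·0.815348 − 325.0364·0.927343·0.410401 = 234.720470
B₀ = V₀ − E₀ = 439.5955 − 234.720470 = 204.875030

E0=234.7205 B0=204.8750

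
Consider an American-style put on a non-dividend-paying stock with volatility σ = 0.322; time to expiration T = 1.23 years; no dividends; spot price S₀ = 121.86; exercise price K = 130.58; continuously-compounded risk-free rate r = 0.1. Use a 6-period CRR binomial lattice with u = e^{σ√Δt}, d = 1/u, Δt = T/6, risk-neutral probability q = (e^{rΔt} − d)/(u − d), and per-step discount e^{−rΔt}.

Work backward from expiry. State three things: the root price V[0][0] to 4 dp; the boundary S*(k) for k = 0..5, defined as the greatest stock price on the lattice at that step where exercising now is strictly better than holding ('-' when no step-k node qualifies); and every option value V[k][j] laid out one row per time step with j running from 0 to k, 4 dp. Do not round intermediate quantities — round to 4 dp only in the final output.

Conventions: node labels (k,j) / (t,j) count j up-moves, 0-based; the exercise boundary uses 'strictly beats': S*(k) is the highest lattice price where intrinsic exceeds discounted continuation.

price = 16.5318
boundary = - - 91.0391 105.3282 91.0391 105.3282
tree:
16.5318
26.0285 8.8984
39.5409 15.2644 3.6968
51.8914 25.2518 7.1542 0.8277
62.5665 39.5409 13.6013 1.8144 0.0000
71.7934 51.8914 25.2518 3.9777 0.0000 0.0000
79.7685 62.5665 39.5409 8.7200 0.0000 0.0000 0.0000

Δt=0.20500  u=1.15696  d=0.86434  q=0.53440  discount=0.97971
step 6 (expiry): payoffs max(K−S,0) = 79.7685 62.5665 39.5409 8.7200 0.0000 0.0000 0.0000
step 5: (k=5,j=0): S=58.7866, K−S=71.7934, hold=69.1437 ⇒ V=71.7934 exercise | (k=5,j=1): S=78.6886, K−S=51.8914, hold=49.2418 ⇒ V=51.8914 exercise | (k=5,j=2): S=105.3282, K−S=25.2518, hold=22.6022 ⇒ V=25.2518 exercise | (k=5,j=3): S=140.9866, K−S=0.0000, hold=3.9777 ⇒ V=3.9777 continue | (k=5,j=4): S=188.7169, K−S=0.0000, hold=0.0000 ⇒ V=0.0000 continue | (k=5,j=5): S=252.6061, K−S=0.0000, hold=0.0000 ⇒ V=0.0000 continue  boundary S*=105.3282
step 4: (k=4,j=0): S=68.0135, K−S=62.5665, hold=59.9169 ⇒ V=62.5665 exercise | (k=4,j=1): S=91.0391, K−S=39.5409, hold=36.8912 ⇒ V=39.5409 exercise | (k=4,j=2): S=121.8600, K−S=8.7200, hold=13.6013 ⇒ V=13.6013 continue | (k=4,j=3): S=163.1151, K−S=0.0000, hold=1.8144 ⇒ V=1.8144 continue | (k=4,j=4): S=218.3370, K−S=0.0000, hold=0.0000 ⇒ V=0.0000 continue  boundary S*=91.0391
step 3: (k=3,j=0): S=78.6886, K−S=51.8914, hold=49.2418 ⇒ V=51.8914 exercise | (k=3,j=1): S=105.3282, K−S=25.2518, hold=25.1578 ⇒ V=25.2518 exercise | (k=3,j=2): S=140.9866, K−S=0.0000, hold=7.1542 ⇒ V=7.1542 continue | (k=3,j=3): S=188.7169, K−S=0.0000, hold=0.8277 ⇒ V=0.8277 continue  boundary S*=105.3282
step 2: (k=2,j=0): S=91.0391, K−S=39.5409, hold=36.8912 ⇒ V=39.5409 exercise | (k=2,j=1): S=121.8600, K−S=8.7200, hold=15.2644 ⇒ V=15.2644 continue | (k=2,j=2): S=163.1151, K−S=0.0000, hold=3.6968 ⇒ V=3.6968 continue  boundary S*=91.0391
step 1: (k=1,j=0): S=105.3282, K−S=25.2518, hold=26.0285 ⇒ V=26.0285 continue | (k=1,j=1): S=140.9866, K−S=0.0000, hold=8.8984 ⇒ V=8.8984 continue  boundary S*=-
step 0: (k=0,j=0): S=121.8600, K−S=8.7200, hold=16.5318 ⇒ V=16.5318 continue  boundary S*=-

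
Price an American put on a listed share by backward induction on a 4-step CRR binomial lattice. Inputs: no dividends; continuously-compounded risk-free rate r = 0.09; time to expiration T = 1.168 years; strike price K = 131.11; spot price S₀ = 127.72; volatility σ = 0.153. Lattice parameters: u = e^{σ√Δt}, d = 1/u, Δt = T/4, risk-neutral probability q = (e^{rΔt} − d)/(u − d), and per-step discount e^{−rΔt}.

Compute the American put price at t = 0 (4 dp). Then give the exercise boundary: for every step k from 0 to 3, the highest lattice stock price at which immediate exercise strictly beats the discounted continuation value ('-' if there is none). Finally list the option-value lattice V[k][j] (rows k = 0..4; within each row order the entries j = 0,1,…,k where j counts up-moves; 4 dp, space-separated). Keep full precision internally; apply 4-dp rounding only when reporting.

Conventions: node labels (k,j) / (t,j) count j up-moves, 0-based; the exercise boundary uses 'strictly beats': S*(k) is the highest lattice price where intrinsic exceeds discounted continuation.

Δt=0.29200  u=1.08619  d=0.92065  q=0.64020  discount=0.97406
step 4 (expiry): payoffs max(K−S,0) = 39.3539 22.8553 3.3900 0.0000 0.0000
step 3: (k=3,j=0): S=99.6646, K−S=31.4454, hold=28.0447 ⇒ V=31.4454 exercise | (k=3,j=1): S=117.5853, K−S=13.5247, hold=10.1240 ⇒ V=13.5247 exercise | (k=3,j=2): S=138.7283, K−S=0.0000, hold=1.1881 ⇒ V=1.1881 continue | (k=3,j=3): S=163.6730, K−S=0.0000, hold=0.0000 ⇒ V=0.0000 continue  boundary S*=117.5853
step 2: (k=2,j=0): S=108.2547, K−S=22.8553, hold=19.4546 ⇒ V=22.8553 exercise | (k=2,j=1): S=127.7200, K−S=3.3900, hold=5.4809 ⇒ V=5.4809 continue | (k=2,j=2): S=150.6853, K−S=0.0000, hold=0.4164 ⇒ V=0.4164 continue  boundary S*=108.2547
step 1: (k=1,j=0): S=117.5853, K−S=13.5247, hold=11.4279 ⇒ V=13.5247 exercise | (k=1,j=1): S=138.7283, K−S=0.0000, hold=2.1805 ⇒ V=2.1805 continue  boundary S*=117.5853
step 0: (k=0,j=0): S=127.7200, K−S=3.3900, hold=6.0998 ⇒ V=6.0998 continue  boundary S*=-

price = 6.0998
boundary = - 117.5853 108.2547 117.5853
tree:
6.0998
13.5247 2.1805
22.8553 5.4809 0.4164
31.4454 13.5247 1.1881 0.0000
39.3539 22.8553 3.3900 0.0000 0.0000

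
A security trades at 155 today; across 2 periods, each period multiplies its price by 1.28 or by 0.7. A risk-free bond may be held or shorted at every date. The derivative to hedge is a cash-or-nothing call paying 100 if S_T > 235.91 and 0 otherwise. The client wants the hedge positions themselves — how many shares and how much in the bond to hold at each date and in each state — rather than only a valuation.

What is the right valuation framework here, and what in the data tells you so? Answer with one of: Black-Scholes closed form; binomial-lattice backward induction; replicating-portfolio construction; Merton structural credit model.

framework: replicating-portfolio construction

Key observation: the task asks for the hedge itself — share and bond holdings at every node of the 2-period tree on spot 155 with factors 1.28/0.7 — which is exactly what the replicating-portfolio construction produces.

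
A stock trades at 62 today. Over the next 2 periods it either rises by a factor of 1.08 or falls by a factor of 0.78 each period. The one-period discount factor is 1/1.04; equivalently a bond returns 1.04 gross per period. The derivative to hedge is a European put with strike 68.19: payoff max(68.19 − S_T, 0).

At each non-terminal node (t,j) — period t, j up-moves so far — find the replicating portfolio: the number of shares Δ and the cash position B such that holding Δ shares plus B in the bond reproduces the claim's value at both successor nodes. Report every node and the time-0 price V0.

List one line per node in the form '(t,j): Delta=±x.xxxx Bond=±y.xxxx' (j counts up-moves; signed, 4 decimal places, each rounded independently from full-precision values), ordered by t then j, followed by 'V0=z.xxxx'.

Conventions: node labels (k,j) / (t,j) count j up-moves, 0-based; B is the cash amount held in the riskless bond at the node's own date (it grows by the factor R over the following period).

(0,0): Delta=-0.8151 Bond=54.4480
(1,0): Delta=-1.0000 Bond=65.5673
(1,1): Delta=-0.7946 Bond=55.2503
V0=3.9113

No-arbitrage ⇒ martingale measure with p* = (R−d)/(u−d) = 0.8667.
Payoffs at expiry: V(2,0)=30.4692, V(2,1)=15.9612, V(2,2)=0.0000
  t=1,j=0: stock 48.3600 → up 52.2288 (V=15.9612), down 37.7208 (V=30.4692). Price 17.2073; hedge Δ=-1.0000, bond B=65.5673.
  t=1,j=1: stock 66.9600 → up 72.3168 (V=0.0000), down 52.2288 (V=15.9612). Price 2.0463; hedge Δ=-0.7946, bond B=55.2503.
  t=0,j=0: stock 62.0000 → up 66.9600 (V=2.0463), down 48.3600 (V=17.2073). Price 3.9113; hedge Δ=-0.8151, bond B=54.4480.
Sanity check at the root: Δ(0,0)·S0 + B(0,0) reproduces V0 = 3.9113.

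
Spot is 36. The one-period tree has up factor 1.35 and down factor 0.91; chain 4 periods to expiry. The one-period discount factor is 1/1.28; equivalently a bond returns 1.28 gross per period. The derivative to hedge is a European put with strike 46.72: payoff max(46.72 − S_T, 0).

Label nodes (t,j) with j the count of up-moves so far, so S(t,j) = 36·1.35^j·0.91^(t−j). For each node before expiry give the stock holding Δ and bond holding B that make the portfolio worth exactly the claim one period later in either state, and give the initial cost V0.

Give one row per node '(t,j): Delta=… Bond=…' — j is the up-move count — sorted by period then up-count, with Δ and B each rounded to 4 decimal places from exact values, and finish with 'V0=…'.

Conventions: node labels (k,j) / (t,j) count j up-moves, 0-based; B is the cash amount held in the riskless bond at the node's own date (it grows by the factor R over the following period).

Since d<R<u, set p* = (R−d)/(u−d) = 0.8409; price each node as the discounted p*-expectation of its children.
Terminal payoffs: V(4,0)=22.0330, V(4,1)=10.0964, V(4,2)=0.0000, V(4,3)=0.0000, V(4,4)=0.0000
  t=3,j=0: stock 27.1286 → up 36.6236 (V=10.0964), down 24.6870 (V=22.0330). Price 9.3714; hedge Δ=-1.0000, bond B=36.5000.
  t=3,j=1: stock 40.2457 → up 54.3316 (V=0.0000), down 36.6236 (V=10.0964). Price 1.2549; hedge Δ=-0.5702, bond B=24.2014.
  t=3,j=2: stock 59.7051 → up 80.6019 (V=0.0000), down 54.3316 (V=0.0000). Price 0.0000; hedge Δ=0.0000, bond B=0.0000.
  t=3,j=3: stock 88.5735 → up 119.5742 (V=0.0000), down 80.6019 (V=0.0000). Price 0.0000; hedge Δ=0.0000, bond B=0.0000.
  t=2,j=0: stock 29.8116 → up 40.2457 (V=1.2549), down 27.1286 (V=9.3714). Price 1.9892; hedge Δ=-0.6188, bond B=20.4359.
  t=2,j=1: stock 44.2260 → up 59.7051 (V=0.0000), down 40.2457 (V=1.2549). Price 0.1560; hedge Δ=-0.0645, bond B=3.0080.
  t=2,j=2: stock 65.6100 → up 88.5735 (V=0.0000), down 59.7051 (V=0.0000). Price 0.0000; hedge Δ=0.0000, bond B=0.0000.
  t=1,j=0: stock 32.7600 → up 44.2260 (V=0.1560), down 29.8116 (V=1.9892). Price 0.3497; hedge Δ=-0.1272, bond B=4.5161.
  t=1,j=1: stock 48.6000 → up 65.6100 (V=0.0000), down 44.2260 (V=0.1560). Price 0.0194; hedge Δ=-0.0073, bond B=0.3739.
  t=0,j=0: stock 36.0000 → up 48.6000 (V=0.0194), down 32.7600 (V=0.3497). Price 0.0562; hedge Δ=-0.0209, bond B=0.8069.
Verification: the root portfolio costs Δ(0,0)·S0 + B(0,0) = 0.0562, matching V0.

(0,0): Delta=-0.0209 Bond=0.8069
(1,0): Delta=-0.1272 Bond=4.5161
(1,1): Delta=-0.0073 Bond=0.3739
(2,0): Delta=-0.6188 Bond=20.4359
(2,1): Delta=-0.0645 Bond=3.0080
(2,2): Delta=0.0000 Bond=0.0000
(3,0): Delta=-1.0000 Bond=36.5000
(3,1): Delta=-0.5702 Bond=24.2014
(3,2): Delta=0.0000 Bond=0.0000
(3,3): Delta=0.0000 Bond=0.0000
V0=0.0562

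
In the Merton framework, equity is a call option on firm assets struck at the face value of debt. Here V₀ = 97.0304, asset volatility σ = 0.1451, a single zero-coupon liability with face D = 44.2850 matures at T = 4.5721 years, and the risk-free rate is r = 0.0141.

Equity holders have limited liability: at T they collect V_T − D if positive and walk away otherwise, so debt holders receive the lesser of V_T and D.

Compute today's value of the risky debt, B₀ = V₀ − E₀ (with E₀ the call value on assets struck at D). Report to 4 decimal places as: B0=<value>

B0=41.5018

Apply the equity-as-call identities (strike 44.2850, horizon 4.5721 years):
d₁ = [ln(V₀/D) + (r + σ²/2)T] / (σ√T)
   = [ln(97.0304/44.2850) + (0.0141 + 0.5·0.1451²)·4.5721] / (0.1451·√4.5721)
   = [0.784378 + 0.112597] / 0.310260 = 2.891048
d₂ = d₁ − σ√T = 2.891048 − 0.310260 = 2.580788
N(d₁) = 0.998080,  N(d₂) = 0.995071,  e^(−rT) = 0.937567
E₀ = V₀·N(d₁) − D·e^(−rT)·N(d₂)
   = 97.0304·0.998080 − 44.2850·0.937567·0.995071 = 55.528591
B₀ = V₀ − E₀ = 97.0304 − 55.528591 = 41.501809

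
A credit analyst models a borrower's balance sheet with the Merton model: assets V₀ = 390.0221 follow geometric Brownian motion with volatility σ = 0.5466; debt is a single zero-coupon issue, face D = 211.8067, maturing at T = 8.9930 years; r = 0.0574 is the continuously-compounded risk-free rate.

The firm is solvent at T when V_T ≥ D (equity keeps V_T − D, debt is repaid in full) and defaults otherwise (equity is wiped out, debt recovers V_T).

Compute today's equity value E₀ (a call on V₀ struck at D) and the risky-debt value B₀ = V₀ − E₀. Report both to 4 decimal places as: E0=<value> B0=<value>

With assets at 390.0221 and a single debt payment of 211.8067 at 8.9930 years:
d₁ = [ln(V₀/D) + (r + σ²/2)T] / (σ√T)
   = [ln(390.0221/211.8067) + (0.0574 + 0.5·0.5466²)·8.9930] / (0.5466·√8.9930)
   = [0.610529 + 1.859625] / 1.639162 = 1.506961
d₂ = d₁ − σ√T = 1.506961 − 1.639162 = -0.132201
N(d₁) = 0.934090,  N(d₂) = 0.447413,  e^(−rT) = 0.596785
E₀ = V₀·N(d₁) − D·e^(−rT)·N(d₂)
   = 390.0221·0.934090 − 211.8067·0.596785·0.447413 = 307.761286
B₀ = V₀ − E₀ = 390.0221 − 307.761286 = 82.260814

E0=307.7613 B0=82.2608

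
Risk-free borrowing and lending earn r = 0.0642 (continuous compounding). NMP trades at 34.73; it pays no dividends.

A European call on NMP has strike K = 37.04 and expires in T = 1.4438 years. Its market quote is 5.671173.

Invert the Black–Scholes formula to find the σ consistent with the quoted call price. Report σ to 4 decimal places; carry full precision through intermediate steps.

sigma = 0.3170

At σ = 0.3170 the Black–Scholes value reproduces the quote:
σ√T = 0.317·√1.4438 = 0.380902
d₁ = (ln(S/K) + (r+σ²/2)T) / (σ√T) = (ln(34.73/37.04) + (0.0642+0.317²/2)·1.4438) / 0.380902 = (-0.064395 + 0.165235) / 0.380902 = 0.264741
d₂ = d₁ − σ√T = 0.264741 − 0.380902 = -0.116160
e^{−rT} = 0.911474
N(d₁) = 0.604396,  N(d₂) = 0.453763
V = S·N(d₁) − K·e^{−rT}·N(d₂) = 20.990661 − 15.319488 = 5.671173 (the observed quote) — the price is monotone increasing in volatility, hence this σ is the only solution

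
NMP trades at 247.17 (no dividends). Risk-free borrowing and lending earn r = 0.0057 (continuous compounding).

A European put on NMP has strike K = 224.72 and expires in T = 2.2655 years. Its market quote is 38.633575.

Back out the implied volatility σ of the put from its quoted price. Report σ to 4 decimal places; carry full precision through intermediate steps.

At σ = 0.3619 the Black–Scholes value reproduces the quote:
σ√T = 0.3619·√2.2655 = 0.544717
d₁ = (ln(S/K) + (r+σ²/2)T) / (σ√T) = (ln(247.17/224.72) + (0.0057+0.3619²/2)·2.2655) / 0.544717 = (0.095221 + 0.161271) / 0.544717 = 0.470874
d₂ = d₁ − σ√T = 0.470874 − 0.544717 = -0.073843
e^{−rT} = 0.987170
N(−d₁) = 0.318866,  N(−d₂) = 0.529432
V = K·e^{−rT}·N(−d₂) − S·N(−d₁) = 117.447569 − 78.813994 = 38.633575 (matching the quote); vega is positive throughout, so no other σ reproduces this price

sigma = 0.3619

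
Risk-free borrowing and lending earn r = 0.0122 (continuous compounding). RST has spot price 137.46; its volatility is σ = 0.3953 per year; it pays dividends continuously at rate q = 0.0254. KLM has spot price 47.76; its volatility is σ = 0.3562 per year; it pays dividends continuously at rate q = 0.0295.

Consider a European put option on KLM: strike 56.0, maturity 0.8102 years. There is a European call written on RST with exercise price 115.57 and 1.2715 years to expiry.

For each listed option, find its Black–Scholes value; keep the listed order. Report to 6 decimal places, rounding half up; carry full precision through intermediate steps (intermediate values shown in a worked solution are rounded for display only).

price(KLM put K=56.0) = 11.824407
price(RST call K=115.57) = 32.726793

[KLM put K=56.0]
σ√T = 0.3562·√0.8102 = 0.320620
d₁ = (ln(S/K) + (r−q+σ²/2)T) / (σ√T) = (ln(47.76/56.0) + (0.0122−0.0295+0.3562²/2)·0.8102) / 0.320620 = (-0.159163 + 0.037382) / 0.320620 = -0.379831
d₂ = d₁ − σ√T = -0.379831 − 0.320620 = -0.700450
e^{−rT} = 0.990164
e^{−qT} = 0.976382
N(−d₁) = 0.647965,  N(−d₂) = 0.758177
price = K·e^{−rT}·N(−d₂) − S·e^{−qT}·N(−d₁) = 42.040306 − 30.215899 = 11.824407
[RST call K=115.57]
σ√T = 0.3953·√1.2715 = 0.445743
d₁ = (ln(S/K) + (r−q+σ²/2)T) / (σ√T) = (ln(137.46/115.57) + (0.0122−0.0254+0.3953²/2)·1.2715) / 0.445743 = (0.173457 + 0.082560) / 0.445743 = 0.574358
d₂ = d₁ − σ√T = 0.574358 − 0.445743 = 0.128615
e^{−rT} = 0.984607
e^{−qT} = 0.968220
N(d₁) = 0.717137,  N(d₂) = 0.551169
price = S·e^{−qT}·N(d₁) − K·e^{−rT}·N(d₂) = 95.444873 − 62.718081 = 32.726793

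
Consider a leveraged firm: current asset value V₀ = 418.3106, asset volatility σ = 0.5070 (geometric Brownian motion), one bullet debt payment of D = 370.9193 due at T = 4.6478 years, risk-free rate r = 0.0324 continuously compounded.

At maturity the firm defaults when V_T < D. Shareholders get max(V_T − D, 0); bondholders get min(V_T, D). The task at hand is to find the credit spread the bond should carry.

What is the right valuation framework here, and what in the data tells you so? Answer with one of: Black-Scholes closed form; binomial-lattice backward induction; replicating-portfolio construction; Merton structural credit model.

Key observation: a levered firm with one bullet debt due at 4.6478 years is the canonical structural-credit setup: equity is a call on the firm's assets struck at the face value.

framework: Merton structural credit model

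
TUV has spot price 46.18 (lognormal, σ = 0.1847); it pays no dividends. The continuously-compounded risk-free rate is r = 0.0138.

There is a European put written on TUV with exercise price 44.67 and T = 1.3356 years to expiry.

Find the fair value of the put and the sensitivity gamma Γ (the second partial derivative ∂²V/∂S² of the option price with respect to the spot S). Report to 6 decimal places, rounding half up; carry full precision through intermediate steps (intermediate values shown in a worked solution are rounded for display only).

price = 2.774446
Γ = 0.038083

σ√T = 0.1847·√1.3356 = 0.213454
d₁ = (ln(S/K) + (r+σ²/2)T) / (σ√T) = (ln(46.18/44.67) + (0.0138+0.1847²/2)·1.3356) / 0.213454 = (0.033245 + 0.041213) / 0.213454 = 0.348821
d₂ = d₁ − σ√T = 0.348821 − 0.213454 = 0.135366
e^{−rT} = 0.981738
N(−d₁) = 0.363612,  N(−d₂) = 0.446161
Put price V = K·e^{−rT}·N(−d₂) − S·N(−d₁) = 19.566044 − 16.791598 = 2.774446
φ(d₁) = (1/√(2π))·e^{−d₁²/2} = 0.375395
Γ = φ(d₁) / (S·σ·√T) = 0.038083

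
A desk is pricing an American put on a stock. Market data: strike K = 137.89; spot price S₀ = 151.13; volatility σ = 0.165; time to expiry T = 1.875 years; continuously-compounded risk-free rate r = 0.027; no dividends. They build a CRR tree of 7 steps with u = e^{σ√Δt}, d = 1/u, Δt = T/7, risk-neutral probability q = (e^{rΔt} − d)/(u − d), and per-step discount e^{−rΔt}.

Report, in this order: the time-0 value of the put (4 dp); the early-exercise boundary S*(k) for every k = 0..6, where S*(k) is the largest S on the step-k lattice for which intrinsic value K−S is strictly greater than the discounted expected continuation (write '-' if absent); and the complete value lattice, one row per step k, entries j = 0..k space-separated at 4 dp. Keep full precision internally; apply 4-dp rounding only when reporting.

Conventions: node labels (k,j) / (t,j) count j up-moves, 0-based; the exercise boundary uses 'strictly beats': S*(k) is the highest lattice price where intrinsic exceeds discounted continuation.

price = 5.2038
boundary = - - - - 107.3998 116.9742 127.4022
tree:
5.2038
8.5755 2.1776
13.6876 3.9971 0.5359
20.9755 7.1808 1.1271 0.0000
30.4902 12.5238 2.3707 0.0000 0.0000
39.2810 20.9158 4.9863 0.0000 0.0000 0.0000
47.3523 30.4902 10.4878 0.0000 0.0000 0.0000 0.0000
54.7629 39.2810 20.9158 0.0000 0.0000 0.0000 0.0000 0.0000

Δt=0.26786, u=1.08915, d=0.91815, q=0.52111, disc=e^(-rΔt)=0.99279
k=7 terminal: V=max(K-S,0) → 54.7629 39.2810 20.9158 0.0000 0.0000 0.0000 0.0000 0.0000
k=6: j=0 S=90.5377 intr=47.3523 cont=46.3586 V=47.3523[EX]; j=1 S=107.3998 intr=30.4902 cont=29.4966 V=30.4902[EX]; j=2 S=127.4022 intr=10.4878 cont=9.9442 V=10.4878[EX]; j=3 S=151.1300 intr=0.0000 cont=0.0000 V=0.0000[hold]; j=4 S=179.2769 intr=0.0000 cont=0.0000 V=0.0000[hold]; j=5 S=212.6660 intr=0.0000 cont=0.0000 V=0.0000[hold]; j=6 S=252.2736 intr=0.0000 cont=0.0000 V=0.0000[hold]  S*(6)=127.4022
k=5: j=0 S=98.6090 intr=39.2810 cont=38.2874 V=39.2810[EX]; j=1 S=116.9742 intr=20.9158 cont=19.9221 V=20.9158[EX]; j=2 S=138.7599 intr=0.0000 cont=4.9863 V=4.9863[hold]; j=3 S=164.6029 intr=0.0000 cont=0.0000 V=0.0000[hold]; j=4 S=195.2591 intr=0.0000 cont=0.0000 V=0.0000[hold]; j=5 S=231.6247 intr=0.0000 cont=0.0000 V=0.0000[hold]  S*(5)=116.9742
k=4: j=0 S=107.3998 intr=30.4902 cont=29.4966 V=30.4902[EX]; j=1 S=127.4022 intr=10.4878 cont=12.5238 V=12.5238[hold]; j=2 S=151.1300 intr=0.0000 cont=2.3707 V=2.3707[hold]; j=3 S=179.2769 intr=0.0000 cont=0.0000 V=0.0000[hold]; j=4 S=212.6660 intr=0.0000 cont=0.0000 V=0.0000[hold]  S*(4)=107.3998
k=3: j=0 S=116.9742 intr=20.9158 cont=20.9755 V=20.9755[hold]; j=1 S=138.7599 intr=0.0000 cont=7.1808 V=7.1808[hold]; j=2 S=164.6029 intr=0.0000 cont=1.1271 V=1.1271[hold]; j=3 S=195.2591 intr=0.0000 cont=0.0000 V=0.0000[hold]  S*(3)=-
k=2: j=0 S=127.4022 intr=10.4878 cont=13.6876 V=13.6876[hold]; j=1 S=151.1300 intr=0.0000 cont=3.9971 V=3.9971[hold]; j=2 S=179.2769 intr=0.0000 cont=0.5359 V=0.5359[hold]  S*(2)=-
k=1: j=0 S=138.7599 intr=0.0000 cont=8.5755 V=8.5755[hold]; j=1 S=164.6029 intr=0.0000 cont=2.1776 V=2.1776[hold]  S*(1)=-
k=0: j=0 S=151.1300 intr=0.0000 cont=5.2038 V=5.2038[hold]  S*(0)=-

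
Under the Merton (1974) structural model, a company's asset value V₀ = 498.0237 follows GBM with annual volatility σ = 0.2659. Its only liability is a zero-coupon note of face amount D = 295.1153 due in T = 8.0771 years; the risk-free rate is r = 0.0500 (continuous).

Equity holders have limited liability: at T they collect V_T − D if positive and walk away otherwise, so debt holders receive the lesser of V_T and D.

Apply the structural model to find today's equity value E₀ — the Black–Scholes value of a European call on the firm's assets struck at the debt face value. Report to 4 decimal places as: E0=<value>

With assets at 498.0237 and a single debt payment of 295.1153 at 8.0771 years:
d₁ = [ln(V₀/D) + (r + σ²/2)T] / (σ√T)
   = [ln(498.0237/295.1153) + (0.0500 + 0.5·0.2659²)·8.0771] / (0.2659·√8.0771)
   = [0.523282 + 0.689392] / 0.755694 = 1.604714
d₂ = d₁ − σ√T = 1.604714 − 0.755694 = 0.849020
N(d₁) = 0.945722,  N(d₂) = 0.802065,  e^(−rT) = 0.667741
E₀ = V₀·N(d₁) − D·e^(−rT)·N(d₂)
   = 498.0237·0.945722 − 295.1153·0.667741·0.802065 = 312.936422

E0=312.9364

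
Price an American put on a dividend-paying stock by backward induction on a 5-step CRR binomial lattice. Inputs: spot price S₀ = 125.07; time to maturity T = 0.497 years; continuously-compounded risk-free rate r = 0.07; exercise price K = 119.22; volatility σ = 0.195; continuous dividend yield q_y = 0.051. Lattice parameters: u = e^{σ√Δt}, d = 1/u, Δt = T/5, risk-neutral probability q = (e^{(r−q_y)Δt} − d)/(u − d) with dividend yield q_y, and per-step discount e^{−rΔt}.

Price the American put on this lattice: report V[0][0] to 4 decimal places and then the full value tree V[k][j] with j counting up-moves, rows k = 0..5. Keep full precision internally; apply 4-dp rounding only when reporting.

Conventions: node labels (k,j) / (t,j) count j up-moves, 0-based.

price = 3.7257
tree:
3.7257
6.1550 1.3485
9.8771 2.5190 0.1968
15.2153 4.6767 0.3963 0.0000
21.4168 8.6205 0.7982 0.0000 0.0000
27.2486 15.2153 1.6076 0.0000 0.0000 0.0000

params: Δt=0.09940 u=1.06341 d=0.94037 q=0.50000 e^(-rΔt)=0.99307
t_5 payoffs: 27.2486 15.2153 1.6076 0.0000 0.0000 0.0000
k=4: node(4,0) S=97.8032 payoff=21.4168 vs cont=21.0847 → 21.4168 [stop]  node(4,1) S=110.5995 payoff=8.6205 vs cont=8.3531 → 8.6205 [stop]  node(4,2) S=125.0700 payoff=0.0000 vs cont=0.7982 → 0.7982 [wait]  node(4,3) S=141.4338 payoff=0.0000 vs cont=0.0000 → 0.0000 [wait]  node(4,4) S=159.9386 payoff=0.0000 vs cont=0.0000 → 0.0000 [wait]
k=3: node(3,0) S=104.0047 payoff=15.2153 vs cont=14.9145 → 15.2153 [stop]  node(3,1) S=117.6124 payoff=1.6076 vs cont=4.6767 → 4.6767 [wait]  node(3,2) S=133.0005 payoff=0.0000 vs cont=0.3963 → 0.3963 [wait]  node(3,3) S=150.4019 payoff=0.0000 vs cont=0.0000 → 0.0000 [wait]
k=2: node(2,0) S=110.5995 payoff=8.6205 vs cont=9.8771 → 9.8771 [wait]  node(2,1) S=125.0700 payoff=0.0000 vs cont=2.5190 → 2.5190 [wait]  node(2,2) S=141.4338 payoff=0.0000 vs cont=0.1968 → 0.1968 [wait]
k=1: node(1,0) S=117.6124 payoff=1.6076 vs cont=6.1550 → 6.1550 [wait]  node(1,1) S=133.0005 payoff=0.0000 vs cont=1.3485 → 1.3485 [wait]
k=0: node(0,0) S=125.0700 payoff=0.0000 vs cont=3.7257 → 3.7257 [wait]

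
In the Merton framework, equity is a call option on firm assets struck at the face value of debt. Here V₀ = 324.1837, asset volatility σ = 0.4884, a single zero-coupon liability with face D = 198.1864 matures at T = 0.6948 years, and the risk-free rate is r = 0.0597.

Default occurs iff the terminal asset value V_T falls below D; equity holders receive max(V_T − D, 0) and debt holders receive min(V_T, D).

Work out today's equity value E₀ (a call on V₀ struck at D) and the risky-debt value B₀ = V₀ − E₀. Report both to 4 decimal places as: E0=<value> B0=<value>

E0=138.4839 B0=185.6998

With assets at 324.1837 and a single debt payment of 198.1864 at 0.6948 years:
d₁ = [ln(V₀/D) + (r + σ²/2)T] / (σ√T)
   = [ln(324.1837/198.1864) + (0.0597 + 0.5·0.4884²)·0.6948] / (0.4884·√0.6948)
   = [0.492102 + 0.124346] / 0.407104 = 1.514229
d₂ = d₁ − σ√T = 1.514229 − 0.407104 = 1.107124
N(d₁) = 0.935016,  N(d₂) = 0.865880,  e^(−rT) = 0.959369
E₀ = V₀·N(d₁) − D·e^(−rT)·N(d₂)
   = 324.1837·0.935016 − 198.1864·0.959369·0.865880 = 138.483859
B₀ = V₀ − E₀ = 324.1837 − 138.483859 = 185.699841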